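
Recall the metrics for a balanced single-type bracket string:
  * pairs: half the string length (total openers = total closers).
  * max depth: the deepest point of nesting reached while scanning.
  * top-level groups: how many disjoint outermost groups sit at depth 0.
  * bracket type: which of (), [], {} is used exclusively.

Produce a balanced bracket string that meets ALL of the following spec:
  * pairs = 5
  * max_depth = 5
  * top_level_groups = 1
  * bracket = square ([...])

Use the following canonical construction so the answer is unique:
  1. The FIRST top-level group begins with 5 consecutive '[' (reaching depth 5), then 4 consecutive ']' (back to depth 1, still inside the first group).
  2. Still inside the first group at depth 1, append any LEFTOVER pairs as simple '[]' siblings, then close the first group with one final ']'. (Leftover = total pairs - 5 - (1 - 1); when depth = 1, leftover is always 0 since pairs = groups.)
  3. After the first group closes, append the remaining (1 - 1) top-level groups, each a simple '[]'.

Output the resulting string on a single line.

Spec: pairs=5 depth=5 groups=1
Leftover pairs = 5 - 5 - (1-1) = 0
First group: deep chain of depth 5 + 0 sibling pairs
Remaining 0 groups: simple '[]' each

Answer: [[[[[]]]]]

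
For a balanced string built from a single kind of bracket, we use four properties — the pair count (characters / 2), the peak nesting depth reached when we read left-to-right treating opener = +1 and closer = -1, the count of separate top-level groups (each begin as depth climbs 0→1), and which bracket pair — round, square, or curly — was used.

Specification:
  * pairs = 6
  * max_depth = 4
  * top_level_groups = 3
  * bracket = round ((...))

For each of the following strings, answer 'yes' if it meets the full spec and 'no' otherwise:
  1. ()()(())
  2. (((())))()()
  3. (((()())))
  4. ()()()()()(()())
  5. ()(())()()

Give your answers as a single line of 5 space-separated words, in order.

Answer: no yes no no no

Derivation:
String 1 '()()(())': depth seq [1 0 1 0 1 2 1 0]
  -> pairs=4 depth=2 groups=3 -> no
String 2 '(((())))()()': depth seq [1 2 3 4 3 2 1 0 1 0 1 0]
  -> pairs=6 depth=4 groups=3 -> yes
String 3 '(((()())))': depth seq [1 2 3 4 3 4 3 2 1 0]
  -> pairs=5 depth=4 groups=1 -> no
String 4 '()()()()()(()())': depth seq [1 0 1 0 1 0 1 0 1 0 1 2 1 2 1 0]
  -> pairs=8 depth=2 groups=6 -> no
String 5 '()(())()()': depth seq [1 0 1 2 1 0 1 0 1 0]
  -> pairs=5 depth=2 groups=4 -> no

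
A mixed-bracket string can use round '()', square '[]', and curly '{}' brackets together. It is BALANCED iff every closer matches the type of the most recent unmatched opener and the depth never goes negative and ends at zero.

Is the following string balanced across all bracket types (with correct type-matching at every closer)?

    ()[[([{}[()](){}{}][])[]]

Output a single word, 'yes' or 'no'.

Answer: no

Derivation:
pos 0: push '('; stack = (
pos 1: ')' matches '('; pop; stack = (empty)
pos 2: push '['; stack = [
pos 3: push '['; stack = [[
pos 4: push '('; stack = [[(
pos 5: push '['; stack = [[([
pos 6: push '{'; stack = [[([{
pos 7: '}' matches '{'; pop; stack = [[([
pos 8: push '['; stack = [[([[
pos 9: push '('; stack = [[([[(
pos 10: ')' matches '('; pop; stack = [[([[
pos 11: ']' matches '['; pop; stack = [[([
pos 12: push '('; stack = [[([(
pos 13: ')' matches '('; pop; stack = [[([
pos 14: push '{'; stack = [[([{
pos 15: '}' matches '{'; pop; stack = [[([
pos 16: push '{'; stack = [[([{
pos 17: '}' matches '{'; pop; stack = [[([
pos 18: ']' matches '['; pop; stack = [[(
pos 19: push '['; stack = [[([
pos 20: ']' matches '['; pop; stack = [[(
pos 21: ')' matches '('; pop; stack = [[
pos 22: push '['; stack = [[[
pos 23: ']' matches '['; pop; stack = [[
pos 24: ']' matches '['; pop; stack = [
end: stack still non-empty ([) → INVALID
Verdict: unclosed openers at end: [ → no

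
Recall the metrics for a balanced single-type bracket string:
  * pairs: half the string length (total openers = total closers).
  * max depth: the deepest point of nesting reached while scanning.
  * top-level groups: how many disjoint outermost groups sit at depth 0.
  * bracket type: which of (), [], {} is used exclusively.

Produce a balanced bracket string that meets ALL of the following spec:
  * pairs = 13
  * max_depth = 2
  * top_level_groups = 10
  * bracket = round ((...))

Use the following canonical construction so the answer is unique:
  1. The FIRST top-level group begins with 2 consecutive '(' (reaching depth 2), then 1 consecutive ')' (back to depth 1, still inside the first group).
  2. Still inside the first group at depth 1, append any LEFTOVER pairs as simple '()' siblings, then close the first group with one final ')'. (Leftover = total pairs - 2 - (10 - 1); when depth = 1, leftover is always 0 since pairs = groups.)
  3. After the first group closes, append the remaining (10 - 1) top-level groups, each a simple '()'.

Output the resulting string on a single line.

Answer: (()()())()()()()()()()()()

Derivation:
Spec: pairs=13 depth=2 groups=10
Leftover pairs = 13 - 2 - (10-1) = 2
First group: deep chain of depth 2 + 2 sibling pairs
Remaining 9 groups: simple '()' each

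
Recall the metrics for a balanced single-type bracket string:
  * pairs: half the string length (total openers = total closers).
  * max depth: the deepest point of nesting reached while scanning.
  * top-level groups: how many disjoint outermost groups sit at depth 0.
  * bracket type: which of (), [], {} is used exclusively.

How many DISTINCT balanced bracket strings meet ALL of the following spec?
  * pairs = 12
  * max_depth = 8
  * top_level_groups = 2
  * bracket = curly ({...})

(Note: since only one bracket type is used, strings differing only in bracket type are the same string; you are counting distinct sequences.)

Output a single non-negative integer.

Answer: 1524

Derivation:
Spec: pairs=12 depth=8 groups=2
Count(depth <= 8) = 58448
Count(depth <= 7) = 56924
Count(depth == 8) = 58448 - 56924 = 1524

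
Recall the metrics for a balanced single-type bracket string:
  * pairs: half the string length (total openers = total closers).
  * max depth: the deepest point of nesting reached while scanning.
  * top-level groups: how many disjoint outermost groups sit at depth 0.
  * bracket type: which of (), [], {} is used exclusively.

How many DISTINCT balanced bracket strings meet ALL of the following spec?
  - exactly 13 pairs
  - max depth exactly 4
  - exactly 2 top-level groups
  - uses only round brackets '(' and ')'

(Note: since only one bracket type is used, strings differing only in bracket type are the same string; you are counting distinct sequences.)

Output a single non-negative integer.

Answer: 47684

Derivation:
Spec: pairs=13 depth=4 groups=2
Count(depth <= 4) = 54852
Count(depth <= 3) = 7168
Count(depth == 4) = 54852 - 7168 = 47684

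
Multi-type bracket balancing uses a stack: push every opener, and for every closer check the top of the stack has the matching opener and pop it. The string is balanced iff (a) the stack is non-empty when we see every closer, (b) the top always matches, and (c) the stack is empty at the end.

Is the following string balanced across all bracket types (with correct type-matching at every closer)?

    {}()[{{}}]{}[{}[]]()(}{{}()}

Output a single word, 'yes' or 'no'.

pos 0: push '{'; stack = {
pos 1: '}' matches '{'; pop; stack = (empty)
pos 2: push '('; stack = (
pos 3: ')' matches '('; pop; stack = (empty)
pos 4: push '['; stack = [
pos 5: push '{'; stack = [{
pos 6: push '{'; stack = [{{
pos 7: '}' matches '{'; pop; stack = [{
pos 8: '}' matches '{'; pop; stack = [
pos 9: ']' matches '['; pop; stack = (empty)
pos 10: push '{'; stack = {
pos 11: '}' matches '{'; pop; stack = (empty)
pos 12: push '['; stack = [
pos 13: push '{'; stack = [{
pos 14: '}' matches '{'; pop; stack = [
pos 15: push '['; stack = [[
pos 16: ']' matches '['; pop; stack = [
pos 17: ']' matches '['; pop; stack = (empty)
pos 18: push '('; stack = (
pos 19: ')' matches '('; pop; stack = (empty)
pos 20: push '('; stack = (
pos 21: saw closer '}' but top of stack is '(' (expected ')') → INVALID
Verdict: type mismatch at position 21: '}' closes '(' → no

Answer: no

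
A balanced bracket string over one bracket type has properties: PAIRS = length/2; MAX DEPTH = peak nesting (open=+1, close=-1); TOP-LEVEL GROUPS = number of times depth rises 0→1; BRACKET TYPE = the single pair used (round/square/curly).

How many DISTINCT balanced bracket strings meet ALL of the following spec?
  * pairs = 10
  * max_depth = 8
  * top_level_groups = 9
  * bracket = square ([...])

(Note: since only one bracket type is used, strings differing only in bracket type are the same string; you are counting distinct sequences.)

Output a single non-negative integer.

Answer: 0

Derivation:
Spec: pairs=10 depth=8 groups=9
Count(depth <= 8) = 9
Count(depth <= 7) = 9
Count(depth == 8) = 9 - 9 = 0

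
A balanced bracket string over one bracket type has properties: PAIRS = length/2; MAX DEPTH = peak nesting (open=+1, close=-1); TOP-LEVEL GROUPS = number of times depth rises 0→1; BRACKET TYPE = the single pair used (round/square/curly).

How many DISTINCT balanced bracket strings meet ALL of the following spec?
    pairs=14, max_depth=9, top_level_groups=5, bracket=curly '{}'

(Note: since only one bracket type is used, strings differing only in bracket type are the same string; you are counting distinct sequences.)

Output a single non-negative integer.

Spec: pairs=14 depth=9 groups=5
Count(depth <= 9) = 177645
Count(depth <= 8) = 177550
Count(depth == 9) = 177645 - 177550 = 95

Answer: 95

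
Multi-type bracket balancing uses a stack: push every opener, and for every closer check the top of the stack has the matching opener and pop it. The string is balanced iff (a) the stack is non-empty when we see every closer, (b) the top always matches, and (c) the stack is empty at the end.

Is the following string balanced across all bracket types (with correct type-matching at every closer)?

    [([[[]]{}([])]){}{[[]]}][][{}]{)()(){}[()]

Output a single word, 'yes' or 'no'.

Answer: no

Derivation:
pos 0: push '['; stack = [
pos 1: push '('; stack = [(
pos 2: push '['; stack = [([
pos 3: push '['; stack = [([[
pos 4: push '['; stack = [([[[
pos 5: ']' matches '['; pop; stack = [([[
pos 6: ']' matches '['; pop; stack = [([
pos 7: push '{'; stack = [([{
pos 8: '}' matches '{'; pop; stack = [([
pos 9: push '('; stack = [([(
pos 10: push '['; stack = [([([
pos 11: ']' matches '['; pop; stack = [([(
pos 12: ')' matches '('; pop; stack = [([
pos 13: ']' matches '['; pop; stack = [(
pos 14: ')' matches '('; pop; stack = [
pos 15: push '{'; stack = [{
pos 16: '}' matches '{'; pop; stack = [
pos 17: push '{'; stack = [{
pos 18: push '['; stack = [{[
pos 19: push '['; stack = [{[[
pos 20: ']' matches '['; pop; stack = [{[
pos 21: ']' matches '['; pop; stack = [{
pos 22: '}' matches '{'; pop; stack = [
pos 23: ']' matches '['; pop; stack = (empty)
pos 24: push '['; stack = [
pos 25: ']' matches '['; pop; stack = (empty)
pos 26: push '['; stack = [
pos 27: push '{'; stack = [{
pos 28: '}' matches '{'; pop; stack = [
pos 29: ']' matches '['; pop; stack = (empty)
pos 30: push '{'; stack = {
pos 31: saw closer ')' but top of stack is '{' (expected '}') → INVALID
Verdict: type mismatch at position 31: ')' closes '{' → no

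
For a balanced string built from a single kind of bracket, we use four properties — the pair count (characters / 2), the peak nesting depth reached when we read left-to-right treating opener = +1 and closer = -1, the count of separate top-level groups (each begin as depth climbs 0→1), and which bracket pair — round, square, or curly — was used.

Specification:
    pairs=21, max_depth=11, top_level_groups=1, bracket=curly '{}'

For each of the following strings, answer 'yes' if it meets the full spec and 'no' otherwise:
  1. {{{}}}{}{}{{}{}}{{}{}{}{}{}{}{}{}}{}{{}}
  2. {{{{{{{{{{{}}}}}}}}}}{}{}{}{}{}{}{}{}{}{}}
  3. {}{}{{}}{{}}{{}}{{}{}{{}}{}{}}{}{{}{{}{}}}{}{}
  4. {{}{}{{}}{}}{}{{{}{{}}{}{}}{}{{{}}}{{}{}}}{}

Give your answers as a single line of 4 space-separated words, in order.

String 1 '{{{}}}{}{}{{}{}}{{}{}{}{}{}{}{}{}}{}{{}}': depth seq [1 2 3 2 1 0 1 0 1 0 1 2 1 2 1 0 1 2 1 2 1 2 1 2 1 2 1 2 1 2 1 2 1 0 1 0 1 2 1 0]
  -> pairs=20 depth=3 groups=7 -> no
String 2 '{{{{{{{{{{{}}}}}}}}}}{}{}{}{}{}{}{}{}{}{}}': depth seq [1 2 3 4 5 6 7 8 9 10 11 10 9 8 7 6 5 4 3 2 1 2 1 2 1 2 1 2 1 2 1 2 1 2 1 2 1 2 1 2 1 0]
  -> pairs=21 depth=11 groups=1 -> yes
String 3 '{}{}{{}}{{}}{{}}{{}{}{{}}{}{}}{}{{}{{}{}}}{}{}': depth seq [1 0 1 0 1 2 1 0 1 2 1 0 1 2 1 0 1 2 1 2 1 2 3 2 1 2 1 2 1 0 1 0 1 2 1 2 3 2 3 2 1 0 1 0 1 0]
  -> pairs=23 depth=3 groups=10 -> no
String 4 '{{}{}{{}}{}}{}{{{}{{}}{}{}}{}{{{}}}{{}{}}}{}': depth seq [1 2 1 2 1 2 3 2 1 2 1 0 1 0 1 2 3 2 3 4 3 2 3 2 3 2 1 2 1 2 3 4 3 2 1 2 3 2 3 2 1 0 1 0]
  -> pairs=22 depth=4 groups=4 -> no

Answer: no yes no no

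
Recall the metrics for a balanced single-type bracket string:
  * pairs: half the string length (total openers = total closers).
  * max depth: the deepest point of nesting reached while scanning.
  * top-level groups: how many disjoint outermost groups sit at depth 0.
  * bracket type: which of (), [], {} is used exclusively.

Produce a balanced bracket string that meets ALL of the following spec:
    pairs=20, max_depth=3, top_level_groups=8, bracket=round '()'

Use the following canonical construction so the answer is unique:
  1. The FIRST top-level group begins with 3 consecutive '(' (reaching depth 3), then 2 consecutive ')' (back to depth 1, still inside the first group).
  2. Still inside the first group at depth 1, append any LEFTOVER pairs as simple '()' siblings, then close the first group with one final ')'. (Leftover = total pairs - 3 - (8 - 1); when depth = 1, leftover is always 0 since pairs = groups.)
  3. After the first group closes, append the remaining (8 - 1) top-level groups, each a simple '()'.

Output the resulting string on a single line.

Answer: ((())()()()()()()()()()())()()()()()()()

Derivation:
Spec: pairs=20 depth=3 groups=8
Leftover pairs = 20 - 3 - (8-1) = 10
First group: deep chain of depth 3 + 10 sibling pairs
Remaining 7 groups: simple '()' each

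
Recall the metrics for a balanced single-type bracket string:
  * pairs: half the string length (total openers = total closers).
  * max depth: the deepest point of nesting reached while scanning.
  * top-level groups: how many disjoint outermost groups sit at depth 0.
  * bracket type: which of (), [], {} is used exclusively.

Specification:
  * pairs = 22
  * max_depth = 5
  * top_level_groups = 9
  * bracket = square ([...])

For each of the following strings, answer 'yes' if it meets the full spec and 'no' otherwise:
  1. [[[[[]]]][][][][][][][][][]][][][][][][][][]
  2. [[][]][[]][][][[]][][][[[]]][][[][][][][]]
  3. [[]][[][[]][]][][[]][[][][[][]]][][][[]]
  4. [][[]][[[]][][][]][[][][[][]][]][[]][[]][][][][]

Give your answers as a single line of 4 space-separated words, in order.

String 1 '[[[[[]]]][][][][][][][][][]][][][][][][][][]': depth seq [1 2 3 4 5 4 3 2 1 2 1 2 1 2 1 2 1 2 1 2 1 2 1 2 1 2 1 0 1 0 1 0 1 0 1 0 1 0 1 0 1 0 1 0]
  -> pairs=22 depth=5 groups=9 -> yes
String 2 '[[][]][[]][][][[]][][][[[]]][][[][][][][]]': depth seq [1 2 1 2 1 0 1 2 1 0 1 0 1 0 1 2 1 0 1 0 1 0 1 2 3 2 1 0 1 0 1 2 1 2 1 2 1 2 1 2 1 0]
  -> pairs=21 depth=3 groups=10 -> no
String 3 '[[]][[][[]][]][][[]][[][][[][]]][][][[]]': depth seq [1 2 1 0 1 2 1 2 3 2 1 2 1 0 1 0 1 2 1 0 1 2 1 2 1 2 3 2 3 2 1 0 1 0 1 0 1 2 1 0]
  -> pairs=20 depth=3 groups=8 -> no
String 4 '[][[]][[[]][][][]][[][][[][]][]][[]][[]][][][][]': depth seq [1 0 1 2 1 0 1 2 3 2 1 2 1 2 1 2 1 0 1 2 1 2 1 2 3 2 3 2 1 2 1 0 1 2 1 0 1 2 1 0 1 0 1 0 1 0 1 0]
  -> pairs=24 depth=3 groups=10 -> no

Answer: yes no no no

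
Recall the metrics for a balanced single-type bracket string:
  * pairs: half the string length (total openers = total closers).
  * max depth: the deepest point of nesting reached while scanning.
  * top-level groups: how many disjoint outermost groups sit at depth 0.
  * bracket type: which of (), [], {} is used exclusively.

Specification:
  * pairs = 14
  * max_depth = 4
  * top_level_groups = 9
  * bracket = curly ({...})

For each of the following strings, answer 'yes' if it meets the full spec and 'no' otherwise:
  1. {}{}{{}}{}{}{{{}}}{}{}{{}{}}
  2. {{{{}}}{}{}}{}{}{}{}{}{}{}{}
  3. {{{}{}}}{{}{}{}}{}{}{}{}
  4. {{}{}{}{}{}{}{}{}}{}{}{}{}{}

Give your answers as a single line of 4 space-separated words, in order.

String 1 '{}{}{{}}{}{}{{{}}}{}{}{{}{}}': depth seq [1 0 1 0 1 2 1 0 1 0 1 0 1 2 3 2 1 0 1 0 1 0 1 2 1 2 1 0]
  -> pairs=14 depth=3 groups=9 -> no
String 2 '{{{{}}}{}{}}{}{}{}{}{}{}{}{}': depth seq [1 2 3 4 3 2 1 2 1 2 1 0 1 0 1 0 1 0 1 0 1 0 1 0 1 0 1 0]
  -> pairs=14 depth=4 groups=9 -> yes
String 3 '{{{}{}}}{{}{}{}}{}{}{}{}': depth seq [1 2 3 2 3 2 1 0 1 2 1 2 1 2 1 0 1 0 1 0 1 0 1 0]
  -> pairs=12 depth=3 groups=6 -> no
String 4 '{{}{}{}{}{}{}{}{}}{}{}{}{}{}': depth seq [1 2 1 2 1 2 1 2 1 2 1 2 1 2 1 2 1 0 1 0 1 0 1 0 1 0 1 0]
  -> pairs=14 depth=2 groups=6 -> no

Answer: no yes no no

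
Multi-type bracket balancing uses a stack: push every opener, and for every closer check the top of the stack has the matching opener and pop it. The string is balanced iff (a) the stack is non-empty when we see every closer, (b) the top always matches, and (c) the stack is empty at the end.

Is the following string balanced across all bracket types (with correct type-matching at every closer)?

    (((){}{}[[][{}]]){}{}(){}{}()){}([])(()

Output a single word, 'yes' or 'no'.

Answer: no

Derivation:
pos 0: push '('; stack = (
pos 1: push '('; stack = ((
pos 2: push '('; stack = (((
pos 3: ')' matches '('; pop; stack = ((
pos 4: push '{'; stack = (({
pos 5: '}' matches '{'; pop; stack = ((
pos 6: push '{'; stack = (({
pos 7: '}' matches '{'; pop; stack = ((
pos 8: push '['; stack = (([
pos 9: push '['; stack = (([[
pos 10: ']' matches '['; pop; stack = (([
pos 11: push '['; stack = (([[
pos 12: push '{'; stack = (([[{
pos 13: '}' matches '{'; pop; stack = (([[
pos 14: ']' matches '['; pop; stack = (([
pos 15: ']' matches '['; pop; stack = ((
pos 16: ')' matches '('; pop; stack = (
pos 17: push '{'; stack = ({
pos 18: '}' matches '{'; pop; stack = (
pos 19: push '{'; stack = ({
pos 20: '}' matches '{'; pop; stack = (
pos 21: push '('; stack = ((
pos 22: ')' matches '('; pop; stack = (
pos 23: push '{'; stack = ({
pos 24: '}' matches '{'; pop; stack = (
pos 25: push '{'; stack = ({
pos 26: '}' matches '{'; pop; stack = (
pos 27: push '('; stack = ((
pos 28: ')' matches '('; pop; stack = (
pos 29: ')' matches '('; pop; stack = (empty)
pos 30: push '{'; stack = {
pos 31: '}' matches '{'; pop; stack = (empty)
pos 32: push '('; stack = (
pos 33: push '['; stack = ([
pos 34: ']' matches '['; pop; stack = (
pos 35: ')' matches '('; pop; stack = (empty)
pos 36: push '('; stack = (
pos 37: push '('; stack = ((
pos 38: ')' matches '('; pop; stack = (
end: stack still non-empty (() → INVALID
Verdict: unclosed openers at end: ( → no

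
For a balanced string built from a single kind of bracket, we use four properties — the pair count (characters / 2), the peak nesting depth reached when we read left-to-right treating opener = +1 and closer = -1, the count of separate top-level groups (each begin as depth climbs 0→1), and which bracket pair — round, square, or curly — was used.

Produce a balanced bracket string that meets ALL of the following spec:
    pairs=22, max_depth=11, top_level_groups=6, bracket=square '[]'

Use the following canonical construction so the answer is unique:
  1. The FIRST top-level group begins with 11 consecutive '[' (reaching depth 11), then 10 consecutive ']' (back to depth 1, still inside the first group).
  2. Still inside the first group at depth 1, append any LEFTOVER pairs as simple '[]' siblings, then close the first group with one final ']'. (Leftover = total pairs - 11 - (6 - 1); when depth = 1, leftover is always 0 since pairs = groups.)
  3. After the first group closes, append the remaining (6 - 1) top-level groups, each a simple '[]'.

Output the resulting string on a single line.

Answer: [[[[[[[[[[[]]]]]]]]]][][][][][][]][][][][][]

Derivation:
Spec: pairs=22 depth=11 groups=6
Leftover pairs = 22 - 11 - (6-1) = 6
First group: deep chain of depth 11 + 6 sibling pairs
Remaining 5 groups: simple '[]' each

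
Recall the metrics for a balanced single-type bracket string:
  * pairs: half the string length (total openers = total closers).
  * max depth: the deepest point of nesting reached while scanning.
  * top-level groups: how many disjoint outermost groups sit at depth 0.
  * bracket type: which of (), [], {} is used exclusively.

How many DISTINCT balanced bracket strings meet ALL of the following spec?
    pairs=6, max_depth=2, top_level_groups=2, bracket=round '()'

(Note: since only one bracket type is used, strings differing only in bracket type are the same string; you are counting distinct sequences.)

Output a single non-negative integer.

Spec: pairs=6 depth=2 groups=2
Count(depth <= 2) = 5
Count(depth <= 1) = 0
Count(depth == 2) = 5 - 0 = 5

Answer: 5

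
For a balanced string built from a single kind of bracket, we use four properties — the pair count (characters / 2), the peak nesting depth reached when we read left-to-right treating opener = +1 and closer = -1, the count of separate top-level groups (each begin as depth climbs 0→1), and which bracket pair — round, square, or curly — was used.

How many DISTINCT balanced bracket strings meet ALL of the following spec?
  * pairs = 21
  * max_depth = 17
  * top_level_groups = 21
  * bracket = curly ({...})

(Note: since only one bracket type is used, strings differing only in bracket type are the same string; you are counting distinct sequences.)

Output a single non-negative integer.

Spec: pairs=21 depth=17 groups=21
Count(depth <= 17) = 1
Count(depth <= 16) = 1
Count(depth == 17) = 1 - 1 = 0

Answer: 0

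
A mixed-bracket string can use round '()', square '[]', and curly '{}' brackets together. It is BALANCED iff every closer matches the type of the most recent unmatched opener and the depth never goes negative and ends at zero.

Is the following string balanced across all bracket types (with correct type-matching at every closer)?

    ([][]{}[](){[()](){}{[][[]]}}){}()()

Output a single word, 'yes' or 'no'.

pos 0: push '('; stack = (
pos 1: push '['; stack = ([
pos 2: ']' matches '['; pop; stack = (
pos 3: push '['; stack = ([
pos 4: ']' matches '['; pop; stack = (
pos 5: push '{'; stack = ({
pos 6: '}' matches '{'; pop; stack = (
pos 7: push '['; stack = ([
pos 8: ']' matches '['; pop; stack = (
pos 9: push '('; stack = ((
pos 10: ')' matches '('; pop; stack = (
pos 11: push '{'; stack = ({
pos 12: push '['; stack = ({[
pos 13: push '('; stack = ({[(
pos 14: ')' matches '('; pop; stack = ({[
pos 15: ']' matches '['; pop; stack = ({
pos 16: push '('; stack = ({(
pos 17: ')' matches '('; pop; stack = ({
pos 18: push '{'; stack = ({{
pos 19: '}' matches '{'; pop; stack = ({
pos 20: push '{'; stack = ({{
pos 21: push '['; stack = ({{[
pos 22: ']' matches '['; pop; stack = ({{
pos 23: push '['; stack = ({{[
pos 24: push '['; stack = ({{[[
pos 25: ']' matches '['; pop; stack = ({{[
pos 26: ']' matches '['; pop; stack = ({{
pos 27: '}' matches '{'; pop; stack = ({
pos 28: '}' matches '{'; pop; stack = (
pos 29: ')' matches '('; pop; stack = (empty)
pos 30: push '{'; stack = {
pos 31: '}' matches '{'; pop; stack = (empty)
pos 32: push '('; stack = (
pos 33: ')' matches '('; pop; stack = (empty)
pos 34: push '('; stack = (
pos 35: ')' matches '('; pop; stack = (empty)
end: stack empty → VALID
Verdict: properly nested → yes

Answer: yes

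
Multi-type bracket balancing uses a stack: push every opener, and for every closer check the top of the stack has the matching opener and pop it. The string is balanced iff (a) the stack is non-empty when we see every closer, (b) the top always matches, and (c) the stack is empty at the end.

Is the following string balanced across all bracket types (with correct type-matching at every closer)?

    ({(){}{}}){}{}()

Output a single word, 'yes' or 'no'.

pos 0: push '('; stack = (
pos 1: push '{'; stack = ({
pos 2: push '('; stack = ({(
pos 3: ')' matches '('; pop; stack = ({
pos 4: push '{'; stack = ({{
pos 5: '}' matches '{'; pop; stack = ({
pos 6: push '{'; stack = ({{
pos 7: '}' matches '{'; pop; stack = ({
pos 8: '}' matches '{'; pop; stack = (
pos 9: ')' matches '('; pop; stack = (empty)
pos 10: push '{'; stack = {
pos 11: '}' matches '{'; pop; stack = (empty)
pos 12: push '{'; stack = {
pos 13: '}' matches '{'; pop; stack = (empty)
pos 14: push '('; stack = (
pos 15: ')' matches '('; pop; stack = (empty)
end: stack empty → VALID
Verdict: properly nested → yes

Answer: yes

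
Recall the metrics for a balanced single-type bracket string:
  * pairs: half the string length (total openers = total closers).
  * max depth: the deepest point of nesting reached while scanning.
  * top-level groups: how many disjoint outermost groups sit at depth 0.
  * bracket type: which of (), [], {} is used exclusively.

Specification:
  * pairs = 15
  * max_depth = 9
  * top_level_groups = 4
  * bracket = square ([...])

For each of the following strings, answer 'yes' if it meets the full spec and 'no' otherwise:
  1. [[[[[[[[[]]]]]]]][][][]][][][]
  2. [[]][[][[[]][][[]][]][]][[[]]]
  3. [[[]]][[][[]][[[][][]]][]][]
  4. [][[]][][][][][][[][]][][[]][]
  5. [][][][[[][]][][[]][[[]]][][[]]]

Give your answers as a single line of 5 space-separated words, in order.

String 1 '[[[[[[[[[]]]]]]]][][][]][][][]': depth seq [1 2 3 4 5 6 7 8 9 8 7 6 5 4 3 2 1 2 1 2 1 2 1 0 1 0 1 0 1 0]
  -> pairs=15 depth=9 groups=4 -> yes
String 2 '[[]][[][[[]][][[]][]][]][[[]]]': depth seq [1 2 1 0 1 2 1 2 3 4 3 2 3 2 3 4 3 2 3 2 1 2 1 0 1 2 3 2 1 0]
  -> pairs=15 depth=4 groups=3 -> no
String 3 '[[[]]][[][[]][[[][][]]][]][]': depth seq [1 2 3 2 1 0 1 2 1 2 3 2 1 2 3 4 3 4 3 4 3 2 1 2 1 0 1 0]
  -> pairs=14 depth=4 groups=3 -> no
String 4 '[][[]][][][][][][[][]][][[]][]': depth seq [1 0 1 2 1 0 1 0 1 0 1 0 1 0 1 0 1 2 1 2 1 0 1 0 1 2 1 0 1 0]
  -> pairs=15 depth=2 groups=11 -> no
String 5 '[][][][[[][]][][[]][[[]]][][[]]]': depth seq [1 0 1 0 1 0 1 2 3 2 3 2 1 2 1 2 3 2 1 2 3 4 3 2 1 2 1 2 3 2 1 0]
  -> pairs=16 depth=4 groups=4 -> no

Answer: yes no no no no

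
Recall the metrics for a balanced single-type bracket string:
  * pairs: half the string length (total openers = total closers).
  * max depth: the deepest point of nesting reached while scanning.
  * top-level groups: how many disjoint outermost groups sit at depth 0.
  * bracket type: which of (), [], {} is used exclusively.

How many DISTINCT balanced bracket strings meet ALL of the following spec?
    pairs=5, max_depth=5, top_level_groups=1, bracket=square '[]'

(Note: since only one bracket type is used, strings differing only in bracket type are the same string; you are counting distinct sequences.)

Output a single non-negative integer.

Answer: 1

Derivation:
Spec: pairs=5 depth=5 groups=1
Count(depth <= 5) = 14
Count(depth <= 4) = 13
Count(depth == 5) = 14 - 13 = 1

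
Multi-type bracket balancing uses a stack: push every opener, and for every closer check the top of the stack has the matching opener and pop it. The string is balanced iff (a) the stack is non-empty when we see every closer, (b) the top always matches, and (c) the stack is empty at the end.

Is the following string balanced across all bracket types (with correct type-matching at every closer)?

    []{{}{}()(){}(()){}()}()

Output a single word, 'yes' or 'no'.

pos 0: push '['; stack = [
pos 1: ']' matches '['; pop; stack = (empty)
pos 2: push '{'; stack = {
pos 3: push '{'; stack = {{
pos 4: '}' matches '{'; pop; stack = {
pos 5: push '{'; stack = {{
pos 6: '}' matches '{'; pop; stack = {
pos 7: push '('; stack = {(
pos 8: ')' matches '('; pop; stack = {
pos 9: push '('; stack = {(
pos 10: ')' matches '('; pop; stack = {
pos 11: push '{'; stack = {{
pos 12: '}' matches '{'; pop; stack = {
pos 13: push '('; stack = {(
pos 14: push '('; stack = {((
pos 15: ')' matches '('; pop; stack = {(
pos 16: ')' matches '('; pop; stack = {
pos 17: push '{'; stack = {{
pos 18: '}' matches '{'; pop; stack = {
pos 19: push '('; stack = {(
pos 20: ')' matches '('; pop; stack = {
pos 21: '}' matches '{'; pop; stack = (empty)
pos 22: push '('; stack = (
pos 23: ')' matches '('; pop; stack = (empty)
end: stack empty → VALID
Verdict: properly nested → yes

Answer: yes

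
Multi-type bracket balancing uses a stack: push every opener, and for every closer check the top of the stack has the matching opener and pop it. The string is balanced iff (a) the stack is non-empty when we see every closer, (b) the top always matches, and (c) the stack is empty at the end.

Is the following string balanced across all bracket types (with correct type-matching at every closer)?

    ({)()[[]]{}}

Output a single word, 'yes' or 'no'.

Answer: no

Derivation:
pos 0: push '('; stack = (
pos 1: push '{'; stack = ({
pos 2: saw closer ')' but top of stack is '{' (expected '}') → INVALID
Verdict: type mismatch at position 2: ')' closes '{' → no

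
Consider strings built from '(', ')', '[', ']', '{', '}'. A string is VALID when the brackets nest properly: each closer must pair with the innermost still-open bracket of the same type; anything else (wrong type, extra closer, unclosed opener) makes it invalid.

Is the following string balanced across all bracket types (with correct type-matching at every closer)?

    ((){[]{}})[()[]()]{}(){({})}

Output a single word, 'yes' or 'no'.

pos 0: push '('; stack = (
pos 1: push '('; stack = ((
pos 2: ')' matches '('; pop; stack = (
pos 3: push '{'; stack = ({
pos 4: push '['; stack = ({[
pos 5: ']' matches '['; pop; stack = ({
pos 6: push '{'; stack = ({{
pos 7: '}' matches '{'; pop; stack = ({
pos 8: '}' matches '{'; pop; stack = (
pos 9: ')' matches '('; pop; stack = (empty)
pos 10: push '['; stack = [
pos 11: push '('; stack = [(
pos 12: ')' matches '('; pop; stack = [
pos 13: push '['; stack = [[
pos 14: ']' matches '['; pop; stack = [
pos 15: push '('; stack = [(
pos 16: ')' matches '('; pop; stack = [
pos 17: ']' matches '['; pop; stack = (empty)
pos 18: push '{'; stack = {
pos 19: '}' matches '{'; pop; stack = (empty)
pos 20: push '('; stack = (
pos 21: ')' matches '('; pop; stack = (empty)
pos 22: push '{'; stack = {
pos 23: push '('; stack = {(
pos 24: push '{'; stack = {({
pos 25: '}' matches '{'; pop; stack = {(
pos 26: ')' matches '('; pop; stack = {
pos 27: '}' matches '{'; pop; stack = (empty)
end: stack empty → VALID
Verdict: properly nested → yes

Answer: yes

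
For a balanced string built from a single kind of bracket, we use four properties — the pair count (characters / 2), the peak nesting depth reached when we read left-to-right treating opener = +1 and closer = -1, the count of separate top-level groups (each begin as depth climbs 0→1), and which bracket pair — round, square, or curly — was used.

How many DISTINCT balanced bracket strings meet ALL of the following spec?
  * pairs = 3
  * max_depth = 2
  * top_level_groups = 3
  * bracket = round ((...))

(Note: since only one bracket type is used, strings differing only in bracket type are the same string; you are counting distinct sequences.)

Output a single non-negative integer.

Answer: 0

Derivation:
Spec: pairs=3 depth=2 groups=3
Count(depth <= 2) = 1
Count(depth <= 1) = 1
Count(depth == 2) = 1 - 1 = 0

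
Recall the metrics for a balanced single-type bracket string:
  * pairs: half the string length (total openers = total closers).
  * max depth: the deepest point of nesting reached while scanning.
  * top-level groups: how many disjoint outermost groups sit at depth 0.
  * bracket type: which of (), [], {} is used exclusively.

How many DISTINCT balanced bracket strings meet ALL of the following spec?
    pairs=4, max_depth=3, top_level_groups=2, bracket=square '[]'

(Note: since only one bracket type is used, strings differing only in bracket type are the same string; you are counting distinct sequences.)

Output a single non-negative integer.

Answer: 2

Derivation:
Spec: pairs=4 depth=3 groups=2
Count(depth <= 3) = 5
Count(depth <= 2) = 3
Count(depth == 3) = 5 - 3 = 2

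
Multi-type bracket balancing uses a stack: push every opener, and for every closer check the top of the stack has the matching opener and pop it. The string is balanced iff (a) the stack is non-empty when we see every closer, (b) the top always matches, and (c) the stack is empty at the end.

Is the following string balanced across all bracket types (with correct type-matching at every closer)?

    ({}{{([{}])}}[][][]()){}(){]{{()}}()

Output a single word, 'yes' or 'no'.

pos 0: push '('; stack = (
pos 1: push '{'; stack = ({
pos 2: '}' matches '{'; pop; stack = (
pos 3: push '{'; stack = ({
pos 4: push '{'; stack = ({{
pos 5: push '('; stack = ({{(
pos 6: push '['; stack = ({{([
pos 7: push '{'; stack = ({{([{
pos 8: '}' matches '{'; pop; stack = ({{([
pos 9: ']' matches '['; pop; stack = ({{(
pos 10: ')' matches '('; pop; stack = ({{
pos 11: '}' matches '{'; pop; stack = ({
pos 12: '}' matches '{'; pop; stack = (
pos 13: push '['; stack = ([
pos 14: ']' matches '['; pop; stack = (
pos 15: push '['; stack = ([
pos 16: ']' matches '['; pop; stack = (
pos 17: push '['; stack = ([
pos 18: ']' matches '['; pop; stack = (
pos 19: push '('; stack = ((
pos 20: ')' matches '('; pop; stack = (
pos 21: ')' matches '('; pop; stack = (empty)
pos 22: push '{'; stack = {
pos 23: '}' matches '{'; pop; stack = (empty)
pos 24: push '('; stack = (
pos 25: ')' matches '('; pop; stack = (empty)
pos 26: push '{'; stack = {
pos 27: saw closer ']' but top of stack is '{' (expected '}') → INVALID
Verdict: type mismatch at position 27: ']' closes '{' → no

Answer: no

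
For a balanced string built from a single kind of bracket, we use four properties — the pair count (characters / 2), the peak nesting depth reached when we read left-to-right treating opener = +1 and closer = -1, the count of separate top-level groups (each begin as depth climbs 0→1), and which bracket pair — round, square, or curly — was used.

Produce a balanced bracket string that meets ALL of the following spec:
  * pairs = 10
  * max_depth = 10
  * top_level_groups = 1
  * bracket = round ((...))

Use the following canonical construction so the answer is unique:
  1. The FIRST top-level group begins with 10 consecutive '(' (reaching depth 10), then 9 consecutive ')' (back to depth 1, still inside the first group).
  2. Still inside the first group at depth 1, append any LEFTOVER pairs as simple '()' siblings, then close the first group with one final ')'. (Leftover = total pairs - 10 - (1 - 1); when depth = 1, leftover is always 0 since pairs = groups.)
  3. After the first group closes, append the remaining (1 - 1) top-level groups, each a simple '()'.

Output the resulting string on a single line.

Answer: (((((((((())))))))))

Derivation:
Spec: pairs=10 depth=10 groups=1
Leftover pairs = 10 - 10 - (1-1) = 0
First group: deep chain of depth 10 + 0 sibling pairs
Remaining 0 groups: simple '()' each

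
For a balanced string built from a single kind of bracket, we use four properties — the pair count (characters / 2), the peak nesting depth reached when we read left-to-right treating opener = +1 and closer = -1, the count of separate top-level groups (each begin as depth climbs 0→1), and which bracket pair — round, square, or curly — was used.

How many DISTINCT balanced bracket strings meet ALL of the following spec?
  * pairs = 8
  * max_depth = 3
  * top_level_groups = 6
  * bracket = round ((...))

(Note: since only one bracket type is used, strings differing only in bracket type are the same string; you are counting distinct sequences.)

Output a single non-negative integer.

Answer: 6

Derivation:
Spec: pairs=8 depth=3 groups=6
Count(depth <= 3) = 27
Count(depth <= 2) = 21
Count(depth == 3) = 27 - 21 = 6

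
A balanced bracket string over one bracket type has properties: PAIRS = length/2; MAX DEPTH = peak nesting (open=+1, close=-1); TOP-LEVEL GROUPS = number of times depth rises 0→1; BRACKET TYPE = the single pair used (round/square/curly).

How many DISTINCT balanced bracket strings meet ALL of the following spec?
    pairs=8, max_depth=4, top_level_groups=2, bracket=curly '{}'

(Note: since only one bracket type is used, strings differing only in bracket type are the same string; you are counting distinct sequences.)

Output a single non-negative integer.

Answer: 179

Derivation:
Spec: pairs=8 depth=4 groups=2
Count(depth <= 4) = 323
Count(depth <= 3) = 144
Count(depth == 4) = 323 - 144 = 179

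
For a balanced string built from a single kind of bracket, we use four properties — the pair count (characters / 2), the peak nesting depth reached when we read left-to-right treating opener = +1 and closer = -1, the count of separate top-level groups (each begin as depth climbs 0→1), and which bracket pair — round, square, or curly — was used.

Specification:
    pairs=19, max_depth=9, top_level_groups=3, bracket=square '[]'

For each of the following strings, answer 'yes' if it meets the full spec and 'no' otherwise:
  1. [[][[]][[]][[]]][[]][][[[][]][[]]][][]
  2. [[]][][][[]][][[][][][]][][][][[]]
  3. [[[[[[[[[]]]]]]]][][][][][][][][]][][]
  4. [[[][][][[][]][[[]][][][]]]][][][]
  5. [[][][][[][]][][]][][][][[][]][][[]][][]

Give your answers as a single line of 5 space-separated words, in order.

Answer: no no yes no no

Derivation:
String 1 '[[][[]][[]][[]]][[]][][[[][]][[]]][][]': depth seq [1 2 1 2 3 2 1 2 3 2 1 2 3 2 1 0 1 2 1 0 1 0 1 2 3 2 3 2 1 2 3 2 1 0 1 0 1 0]
  -> pairs=19 depth=3 groups=6 -> no
String 2 '[[]][][][[]][][[][][][]][][][][[]]': depth seq [1 2 1 0 1 0 1 0 1 2 1 0 1 0 1 2 1 2 1 2 1 2 1 0 1 0 1 0 1 0 1 2 1 0]
  -> pairs=17 depth=2 groups=10 -> no
String 3 '[[[[[[[[[]]]]]]]][][][][][][][][]][][]': depth seq [1 2 3 4 5 6 7 8 9 8 7 6 5 4 3 2 1 2 1 2 1 2 1 2 1 2 1 2 1 2 1 2 1 0 1 0 1 0]
  -> pairs=19 depth=9 groups=3 -> yes
String 4 '[[[][][][[][]][[[]][][][]]]][][][]': depth seq [1 2 3 2 3 2 3 2 3 4 3 4 3 2 3 4 5 4 3 4 3 4 3 4 3 2 1 0 1 0 1 0 1 0]
  -> pairs=17 depth=5 groups=4 -> no
String 5 '[[][][][[][]][][]][][][][[][]][][[]][][]': depth seq [1 2 1 2 1 2 1 2 3 2 3 2 1 2 1 2 1 0 1 0 1 0 1 0 1 2 1 2 1 0 1 0 1 2 1 0 1 0 1 0]
  -> pairs=20 depth=3 groups=9 -> no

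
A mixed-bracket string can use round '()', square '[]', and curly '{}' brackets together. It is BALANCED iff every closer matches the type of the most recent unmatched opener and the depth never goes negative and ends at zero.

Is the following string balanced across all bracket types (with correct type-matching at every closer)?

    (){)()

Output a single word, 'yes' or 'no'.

pos 0: push '('; stack = (
pos 1: ')' matches '('; pop; stack = (empty)
pos 2: push '{'; stack = {
pos 3: saw closer ')' but top of stack is '{' (expected '}') → INVALID
Verdict: type mismatch at position 3: ')' closes '{' → no

Answer: no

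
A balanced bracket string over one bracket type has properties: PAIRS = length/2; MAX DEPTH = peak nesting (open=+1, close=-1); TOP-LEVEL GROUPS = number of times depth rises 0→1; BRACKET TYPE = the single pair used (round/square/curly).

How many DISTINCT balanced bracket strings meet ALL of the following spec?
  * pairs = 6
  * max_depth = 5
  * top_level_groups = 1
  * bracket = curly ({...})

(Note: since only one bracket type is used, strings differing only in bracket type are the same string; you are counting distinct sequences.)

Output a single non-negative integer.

Answer: 7

Derivation:
Spec: pairs=6 depth=5 groups=1
Count(depth <= 5) = 41
Count(depth <= 4) = 34
Count(depth == 5) = 41 - 34 = 7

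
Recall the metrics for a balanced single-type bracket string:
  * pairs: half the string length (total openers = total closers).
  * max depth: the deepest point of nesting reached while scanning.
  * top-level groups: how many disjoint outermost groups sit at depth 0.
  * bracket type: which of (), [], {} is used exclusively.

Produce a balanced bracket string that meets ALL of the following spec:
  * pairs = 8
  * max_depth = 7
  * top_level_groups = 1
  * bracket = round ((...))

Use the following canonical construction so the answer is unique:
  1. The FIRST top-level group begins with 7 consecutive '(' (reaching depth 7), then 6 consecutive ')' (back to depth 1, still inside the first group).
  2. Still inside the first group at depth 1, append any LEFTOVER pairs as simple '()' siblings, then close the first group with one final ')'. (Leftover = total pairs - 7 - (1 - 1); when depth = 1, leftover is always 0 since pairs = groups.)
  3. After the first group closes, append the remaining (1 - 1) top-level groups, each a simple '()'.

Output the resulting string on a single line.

Answer: ((((((())))))())

Derivation:
Spec: pairs=8 depth=7 groups=1
Leftover pairs = 8 - 7 - (1-1) = 1
First group: deep chain of depth 7 + 1 sibling pairs
Remaining 0 groups: simple '()' each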